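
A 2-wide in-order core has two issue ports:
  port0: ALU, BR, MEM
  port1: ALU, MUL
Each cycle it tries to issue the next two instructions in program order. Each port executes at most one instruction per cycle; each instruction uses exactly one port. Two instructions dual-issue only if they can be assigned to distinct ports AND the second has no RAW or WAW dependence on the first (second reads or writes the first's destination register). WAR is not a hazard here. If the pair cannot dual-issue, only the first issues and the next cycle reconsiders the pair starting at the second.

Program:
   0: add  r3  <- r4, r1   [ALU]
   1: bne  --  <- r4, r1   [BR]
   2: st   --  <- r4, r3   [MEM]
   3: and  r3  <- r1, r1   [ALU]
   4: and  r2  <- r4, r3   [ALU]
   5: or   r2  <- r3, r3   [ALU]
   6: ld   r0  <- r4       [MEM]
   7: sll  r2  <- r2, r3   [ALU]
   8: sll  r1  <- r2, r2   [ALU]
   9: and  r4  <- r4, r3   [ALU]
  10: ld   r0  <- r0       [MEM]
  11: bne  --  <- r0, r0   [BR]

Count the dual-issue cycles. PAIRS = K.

c0: i0&i1 add.ALU+bne.BR  pair
c1: i2&i3 st.MEM+and.ALU  pair
c2: i4 and.ALU  WAW r2
c3: i5&i6 or.ALU+ld.MEM  pair
c4: i7 sll.ALU  RAW r2
c5: i8&i9 sll.ALU+and.ALU  pair
c6: i10 ld.MEM  no-port MEM/BR
c7: i11 bne.BR  tail

PAIRS = 4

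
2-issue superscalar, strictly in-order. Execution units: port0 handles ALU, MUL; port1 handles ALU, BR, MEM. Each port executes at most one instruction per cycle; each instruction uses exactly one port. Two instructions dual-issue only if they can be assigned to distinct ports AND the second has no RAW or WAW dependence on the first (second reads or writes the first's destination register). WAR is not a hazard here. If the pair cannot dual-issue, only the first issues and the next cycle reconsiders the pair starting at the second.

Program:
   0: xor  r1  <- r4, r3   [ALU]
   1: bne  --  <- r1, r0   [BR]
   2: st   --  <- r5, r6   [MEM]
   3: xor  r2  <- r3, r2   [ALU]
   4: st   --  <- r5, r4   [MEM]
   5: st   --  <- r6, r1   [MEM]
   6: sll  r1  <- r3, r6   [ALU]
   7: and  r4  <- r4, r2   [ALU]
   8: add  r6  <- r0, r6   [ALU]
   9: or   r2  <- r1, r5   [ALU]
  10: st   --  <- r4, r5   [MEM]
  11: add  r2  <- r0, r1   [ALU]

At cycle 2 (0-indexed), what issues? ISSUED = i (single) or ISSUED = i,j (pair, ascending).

  cy0 -> i0 (xor.ALU) RAW r1
  cy1 -> i1 (bne.BR) no-port BR/MEM
  cy2 -> i2&i3 (st.MEM;xor.ALU) 2-wide
  cy3 -> i4 (st.MEM) no-port MEM/MEM
  cy4 -> i5&i6 (st.MEM;sll.ALU) 2-wide
  cy5 -> i7&i8 (and.ALU;add.ALU) 2-wide
  cy6 -> i9&i10 (or.ALU;st.MEM) 2-wide
  cy7 -> i11 (add.ALU) tail

ISSUED = 2,3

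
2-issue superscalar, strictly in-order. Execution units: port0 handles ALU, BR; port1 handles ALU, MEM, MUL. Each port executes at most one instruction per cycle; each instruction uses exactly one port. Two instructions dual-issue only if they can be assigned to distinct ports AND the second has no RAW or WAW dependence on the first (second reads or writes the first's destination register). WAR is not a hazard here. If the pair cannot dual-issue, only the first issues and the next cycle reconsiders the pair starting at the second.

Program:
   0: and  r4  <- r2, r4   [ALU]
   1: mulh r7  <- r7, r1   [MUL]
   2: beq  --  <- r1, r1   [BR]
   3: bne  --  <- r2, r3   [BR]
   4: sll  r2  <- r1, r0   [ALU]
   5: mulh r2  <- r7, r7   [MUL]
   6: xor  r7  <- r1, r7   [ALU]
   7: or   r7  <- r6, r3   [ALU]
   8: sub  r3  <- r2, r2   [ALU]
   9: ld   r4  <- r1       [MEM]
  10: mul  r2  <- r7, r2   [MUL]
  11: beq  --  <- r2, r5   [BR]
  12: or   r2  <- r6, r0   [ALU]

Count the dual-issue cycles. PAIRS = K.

PAIRS = 5

0. and.ALU;mulh.MUL @i0&i1  | pair
1. beq.BR @i2  | no-port BR/BR
2. bne.BR;sll.ALU @i3&i4  | pair
3. mulh.MUL;xor.ALU @i5&i6  | pair
4. or.ALU;sub.ALU @i7&i8  | pair
5. ld.MEM @i9  | no-port MEM/MUL
6. mul.MUL @i10  | RAW r2
7. beq.BR;or.ALU @i11&i12  | pair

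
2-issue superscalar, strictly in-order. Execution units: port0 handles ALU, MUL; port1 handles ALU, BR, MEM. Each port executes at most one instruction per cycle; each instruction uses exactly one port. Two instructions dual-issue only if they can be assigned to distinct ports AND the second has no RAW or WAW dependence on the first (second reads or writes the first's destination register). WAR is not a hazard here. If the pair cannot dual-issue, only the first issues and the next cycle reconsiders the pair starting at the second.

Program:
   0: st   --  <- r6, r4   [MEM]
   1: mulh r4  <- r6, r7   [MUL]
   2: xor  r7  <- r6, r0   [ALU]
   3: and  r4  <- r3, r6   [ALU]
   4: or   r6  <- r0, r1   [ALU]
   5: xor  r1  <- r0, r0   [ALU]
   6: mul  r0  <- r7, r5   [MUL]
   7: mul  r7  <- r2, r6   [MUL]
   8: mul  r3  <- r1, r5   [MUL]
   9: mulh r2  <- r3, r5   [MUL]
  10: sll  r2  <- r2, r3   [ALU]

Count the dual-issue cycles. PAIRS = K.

[0] i0+i1  st/mulh  -- pair
[1] i2+i3  xor/and  -- pair
[2] i4+i5  or/xor  -- pair
[3] i6  mul  -- no-port MUL/MUL
[4] i7  mul  -- no-port MUL/MUL
[5] i8  mul  -- no-port MUL/MUL
[6] i9  mulh  -- RAW+WAW r2
[7] i10  sll  -- tail

PAIRS = 3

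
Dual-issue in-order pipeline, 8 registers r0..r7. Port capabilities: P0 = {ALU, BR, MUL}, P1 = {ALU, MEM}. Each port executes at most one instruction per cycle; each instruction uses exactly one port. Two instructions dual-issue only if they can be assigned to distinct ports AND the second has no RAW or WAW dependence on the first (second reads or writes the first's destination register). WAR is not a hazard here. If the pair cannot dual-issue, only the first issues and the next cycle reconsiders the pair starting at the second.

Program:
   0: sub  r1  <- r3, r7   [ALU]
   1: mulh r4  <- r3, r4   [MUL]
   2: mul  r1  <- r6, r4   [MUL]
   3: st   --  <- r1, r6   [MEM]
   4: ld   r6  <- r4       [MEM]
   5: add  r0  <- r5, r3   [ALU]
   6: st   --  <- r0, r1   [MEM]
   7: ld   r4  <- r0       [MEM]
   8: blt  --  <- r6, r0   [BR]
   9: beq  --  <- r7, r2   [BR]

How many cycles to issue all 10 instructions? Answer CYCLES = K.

#0 head=0: sub;mulh i0,i1 pair
#1 head=2: mul i2 RAW r1
#2 head=3: st i3 no-port MEM/MEM
#3 head=4: ld;add i4,i5 pair
#4 head=6: st i6 no-port MEM/MEM
#5 head=7: ld;blt i7,i8 pair
#6 head=9: beq i9 tail

CYCLES = 7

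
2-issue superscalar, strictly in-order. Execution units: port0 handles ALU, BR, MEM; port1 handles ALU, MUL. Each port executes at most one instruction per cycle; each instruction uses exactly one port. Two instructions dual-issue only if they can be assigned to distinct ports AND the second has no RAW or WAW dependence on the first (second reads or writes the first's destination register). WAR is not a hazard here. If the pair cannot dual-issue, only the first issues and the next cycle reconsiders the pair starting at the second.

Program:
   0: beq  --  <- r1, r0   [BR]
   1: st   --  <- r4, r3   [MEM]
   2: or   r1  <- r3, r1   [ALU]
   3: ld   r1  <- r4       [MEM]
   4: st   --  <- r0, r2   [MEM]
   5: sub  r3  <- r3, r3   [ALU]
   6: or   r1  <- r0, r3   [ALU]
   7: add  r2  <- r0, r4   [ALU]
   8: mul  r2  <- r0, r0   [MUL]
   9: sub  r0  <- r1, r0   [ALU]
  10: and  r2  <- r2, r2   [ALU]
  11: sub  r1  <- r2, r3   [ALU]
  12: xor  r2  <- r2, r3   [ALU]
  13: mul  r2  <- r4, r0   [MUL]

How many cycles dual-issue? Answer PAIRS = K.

  cy0 -> i0 (beq) no-port BR/MEM
  cy1 -> i1&i2 (st/or) dual
  cy2 -> i3 (ld) no-port MEM/MEM
  cy3 -> i4&i5 (st/sub) dual
  cy4 -> i6&i7 (or/add) dual
  cy5 -> i8&i9 (mul/sub) dual
  cy6 -> i10 (and) RAW r2
  cy7 -> i11&i12 (sub/xor) dual
  cy8 -> i13 (mul) tail

PAIRS = 5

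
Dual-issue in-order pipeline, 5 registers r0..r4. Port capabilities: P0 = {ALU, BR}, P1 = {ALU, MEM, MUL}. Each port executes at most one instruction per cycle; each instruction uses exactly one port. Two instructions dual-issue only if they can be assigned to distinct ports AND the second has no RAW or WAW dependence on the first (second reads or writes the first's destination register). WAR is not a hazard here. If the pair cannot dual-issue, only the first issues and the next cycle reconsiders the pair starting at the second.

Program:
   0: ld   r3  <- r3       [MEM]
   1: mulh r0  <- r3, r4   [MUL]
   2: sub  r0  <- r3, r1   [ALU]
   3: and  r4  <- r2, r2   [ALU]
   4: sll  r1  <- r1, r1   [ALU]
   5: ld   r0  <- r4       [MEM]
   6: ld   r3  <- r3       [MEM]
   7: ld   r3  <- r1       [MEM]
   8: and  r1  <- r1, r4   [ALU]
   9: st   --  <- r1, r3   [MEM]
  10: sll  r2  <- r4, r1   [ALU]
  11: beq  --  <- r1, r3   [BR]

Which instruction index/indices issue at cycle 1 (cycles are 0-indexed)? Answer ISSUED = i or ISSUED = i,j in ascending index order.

ISSUED = 1

[0] i0  ld.MEM  -- no-port MEM/MUL
[1] i1  mulh.MUL  -- WAW r0
[2] i2,i3  sub.ALU;and.ALU  -- pair
[3] i4,i5  sll.ALU;ld.MEM  -- pair
[4] i6  ld.MEM  -- no-port MEM/MEM
[5] i7,i8  ld.MEM;and.ALU  -- pair
[6] i9,i10  st.MEM;sll.ALU  -- pair
[7] i11  beq.BR  -- tail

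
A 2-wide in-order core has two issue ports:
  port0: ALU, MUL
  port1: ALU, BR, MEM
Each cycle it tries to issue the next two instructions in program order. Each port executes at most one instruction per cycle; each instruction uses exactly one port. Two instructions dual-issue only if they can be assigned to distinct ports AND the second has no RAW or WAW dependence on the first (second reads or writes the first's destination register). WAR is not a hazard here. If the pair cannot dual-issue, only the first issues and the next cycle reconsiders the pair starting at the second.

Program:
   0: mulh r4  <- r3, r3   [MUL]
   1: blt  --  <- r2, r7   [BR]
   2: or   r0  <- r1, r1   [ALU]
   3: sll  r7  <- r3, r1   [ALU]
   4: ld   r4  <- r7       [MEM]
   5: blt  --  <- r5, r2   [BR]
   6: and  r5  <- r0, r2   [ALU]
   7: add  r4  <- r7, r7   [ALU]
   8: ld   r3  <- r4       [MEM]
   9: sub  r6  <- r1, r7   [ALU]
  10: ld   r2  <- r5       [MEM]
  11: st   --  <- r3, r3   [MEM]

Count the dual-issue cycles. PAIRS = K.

  cy0 -> i0+i1 (mulh/blt) dual
  cy1 -> i2+i3 (or/sll) dual
  cy2 -> i4 (ld) no-port MEM/BR
  cy3 -> i5+i6 (blt/and) dual
  cy4 -> i7 (add) RAW r4
  cy5 -> i8+i9 (ld/sub) dual
  cy6 -> i10 (ld) no-port MEM/MEM
  cy7 -> i11 (st) tail

PAIRS = 4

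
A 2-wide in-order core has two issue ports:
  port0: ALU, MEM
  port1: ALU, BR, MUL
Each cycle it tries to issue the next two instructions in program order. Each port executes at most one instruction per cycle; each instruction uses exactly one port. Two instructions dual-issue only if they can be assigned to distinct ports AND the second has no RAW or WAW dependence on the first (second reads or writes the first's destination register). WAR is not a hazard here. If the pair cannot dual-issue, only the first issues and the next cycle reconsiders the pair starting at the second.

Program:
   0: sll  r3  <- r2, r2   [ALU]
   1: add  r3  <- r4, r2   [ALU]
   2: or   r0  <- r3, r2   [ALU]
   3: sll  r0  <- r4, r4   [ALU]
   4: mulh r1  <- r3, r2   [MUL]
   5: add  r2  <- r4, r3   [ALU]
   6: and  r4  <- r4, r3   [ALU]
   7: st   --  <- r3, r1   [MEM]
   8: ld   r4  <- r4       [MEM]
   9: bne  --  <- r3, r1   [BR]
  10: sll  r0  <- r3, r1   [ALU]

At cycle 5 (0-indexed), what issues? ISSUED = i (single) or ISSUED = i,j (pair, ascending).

ISSUED = 7

0. sll.ALU @i0  | WAW r3
1. add.ALU @i1  | RAW r3
2. or.ALU @i2  | WAW r0
3. sll.ALU mulh.MUL @i3+i4  | pair
4. add.ALU and.ALU @i5+i6  | pair
5. st.MEM @i7  | no-port MEM/MEM
6. ld.MEM bne.BR @i8+i9  | pair
7. sll.ALU @i10  | tail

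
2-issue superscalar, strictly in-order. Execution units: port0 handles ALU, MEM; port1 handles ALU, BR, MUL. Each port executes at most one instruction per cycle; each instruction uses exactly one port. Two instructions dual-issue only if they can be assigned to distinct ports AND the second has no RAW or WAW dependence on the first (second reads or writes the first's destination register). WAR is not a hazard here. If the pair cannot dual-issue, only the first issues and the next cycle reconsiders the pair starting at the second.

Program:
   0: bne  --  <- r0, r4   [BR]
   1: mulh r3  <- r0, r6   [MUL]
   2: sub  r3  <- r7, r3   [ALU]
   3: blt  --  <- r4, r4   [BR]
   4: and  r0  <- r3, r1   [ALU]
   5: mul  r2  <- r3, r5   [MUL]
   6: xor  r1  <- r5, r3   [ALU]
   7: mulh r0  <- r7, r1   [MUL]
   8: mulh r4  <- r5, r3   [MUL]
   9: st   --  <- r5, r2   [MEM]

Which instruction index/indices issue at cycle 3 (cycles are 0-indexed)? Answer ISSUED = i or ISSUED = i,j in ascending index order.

ISSUED = 4,5

  cy0 -> i0 (bne) no-port BR/MUL
  cy1 -> i1 (mulh) RAW+WAW r3
  cy2 -> i2+i3 (sub+blt) 2-wide
  cy3 -> i4+i5 (and+mul) 2-wide
  cy4 -> i6 (xor) RAW r1
  cy5 -> i7 (mulh) no-port MUL/MUL
  cy6 -> i8+i9 (mulh+st) 2-wide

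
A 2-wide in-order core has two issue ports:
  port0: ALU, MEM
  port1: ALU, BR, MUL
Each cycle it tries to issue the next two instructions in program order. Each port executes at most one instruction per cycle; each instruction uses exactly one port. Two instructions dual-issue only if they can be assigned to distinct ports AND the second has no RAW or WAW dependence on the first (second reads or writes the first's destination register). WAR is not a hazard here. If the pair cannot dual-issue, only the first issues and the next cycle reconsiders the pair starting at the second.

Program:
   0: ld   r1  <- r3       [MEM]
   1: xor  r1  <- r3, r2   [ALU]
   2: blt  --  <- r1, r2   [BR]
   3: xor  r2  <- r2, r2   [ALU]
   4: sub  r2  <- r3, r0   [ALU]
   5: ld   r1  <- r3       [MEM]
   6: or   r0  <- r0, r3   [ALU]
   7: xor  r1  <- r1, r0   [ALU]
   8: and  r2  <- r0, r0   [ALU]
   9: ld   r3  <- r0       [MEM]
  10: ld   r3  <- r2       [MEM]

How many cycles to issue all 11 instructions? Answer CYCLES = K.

#0 head=0: ld.MEM i0 WAW r1
#1 head=1: xor.ALU i1 RAW r1
#2 head=2: blt.BR xor.ALU i2+i3 2-wide
#3 head=4: sub.ALU ld.MEM i4+i5 2-wide
#4 head=6: or.ALU i6 RAW r0
#5 head=7: xor.ALU and.ALU i7+i8 2-wide
#6 head=9: ld.MEM i9 no-port MEM/MEM
#7 head=10: ld.MEM i10 tail

CYCLES = 8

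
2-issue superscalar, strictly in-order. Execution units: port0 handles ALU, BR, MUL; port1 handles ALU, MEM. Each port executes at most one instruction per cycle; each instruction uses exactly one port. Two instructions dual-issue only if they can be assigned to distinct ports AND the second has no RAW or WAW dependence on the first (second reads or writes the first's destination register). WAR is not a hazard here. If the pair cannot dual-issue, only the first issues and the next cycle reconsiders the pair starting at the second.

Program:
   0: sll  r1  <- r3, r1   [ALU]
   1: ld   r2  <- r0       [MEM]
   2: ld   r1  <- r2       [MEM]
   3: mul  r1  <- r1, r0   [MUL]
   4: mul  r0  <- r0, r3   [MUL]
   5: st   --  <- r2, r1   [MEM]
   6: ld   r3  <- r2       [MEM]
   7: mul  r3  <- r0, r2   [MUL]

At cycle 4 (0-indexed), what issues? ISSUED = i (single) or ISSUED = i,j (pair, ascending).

#0 head=0: sll ld i0+i1 2-wide
#1 head=2: ld i2 RAW+WAW r1
#2 head=3: mul i3 no-port MUL/MUL
#3 head=4: mul st i4+i5 2-wide
#4 head=6: ld i6 WAW r3
#5 head=7: mul i7 tail

ISSUED = 6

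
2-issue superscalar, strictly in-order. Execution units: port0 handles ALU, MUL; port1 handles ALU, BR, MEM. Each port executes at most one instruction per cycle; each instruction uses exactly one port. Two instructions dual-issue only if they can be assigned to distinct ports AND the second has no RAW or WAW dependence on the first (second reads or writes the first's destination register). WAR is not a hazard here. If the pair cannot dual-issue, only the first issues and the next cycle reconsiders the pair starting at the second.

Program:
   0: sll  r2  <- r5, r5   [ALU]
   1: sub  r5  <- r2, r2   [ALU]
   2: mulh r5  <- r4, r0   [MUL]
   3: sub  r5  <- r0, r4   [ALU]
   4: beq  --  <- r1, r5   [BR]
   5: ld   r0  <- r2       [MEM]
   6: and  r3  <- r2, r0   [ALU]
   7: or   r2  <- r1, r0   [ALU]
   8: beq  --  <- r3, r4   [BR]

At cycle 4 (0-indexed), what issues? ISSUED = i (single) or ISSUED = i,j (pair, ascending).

ISSUED = 4

[0] i0  sll.ALU  -- RAW r2
[1] i1  sub.ALU  -- WAW r5
[2] i2  mulh.MUL  -- WAW r5
[3] i3  sub.ALU  -- RAW r5
[4] i4  beq.BR  -- no-port BR/MEM
[5] i5  ld.MEM  -- RAW r0
[6] i6/i7  and.ALU/or.ALU  -- pair
[7] i8  beq.BR  -- tail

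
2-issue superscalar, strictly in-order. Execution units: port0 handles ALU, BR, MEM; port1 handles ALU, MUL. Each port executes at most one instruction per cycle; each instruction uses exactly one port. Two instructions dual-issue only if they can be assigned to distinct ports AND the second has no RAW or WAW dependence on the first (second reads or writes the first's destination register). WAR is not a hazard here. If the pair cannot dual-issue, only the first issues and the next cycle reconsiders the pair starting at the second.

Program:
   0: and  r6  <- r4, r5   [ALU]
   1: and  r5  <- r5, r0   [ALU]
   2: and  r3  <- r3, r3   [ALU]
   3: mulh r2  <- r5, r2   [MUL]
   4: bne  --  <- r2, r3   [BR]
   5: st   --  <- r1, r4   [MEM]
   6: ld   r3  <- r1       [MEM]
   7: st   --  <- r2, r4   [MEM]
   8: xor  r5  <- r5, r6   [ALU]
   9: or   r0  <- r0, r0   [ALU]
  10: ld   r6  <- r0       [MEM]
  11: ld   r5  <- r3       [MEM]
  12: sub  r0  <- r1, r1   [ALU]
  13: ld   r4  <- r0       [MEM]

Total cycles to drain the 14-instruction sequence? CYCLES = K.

CYCLES = 10

c0: i0+i1 and.ALU and.ALU  2-wide
c1: i2+i3 and.ALU mulh.MUL  2-wide
c2: i4 bne.BR  no-port BR/MEM
c3: i5 st.MEM  no-port MEM/MEM
c4: i6 ld.MEM  no-port MEM/MEM
c5: i7+i8 st.MEM xor.ALU  2-wide
c6: i9 or.ALU  RAW r0
c7: i10 ld.MEM  no-port MEM/MEM
c8: i11+i12 ld.MEM sub.ALU  2-wide
c9: i13 ld.MEM  tail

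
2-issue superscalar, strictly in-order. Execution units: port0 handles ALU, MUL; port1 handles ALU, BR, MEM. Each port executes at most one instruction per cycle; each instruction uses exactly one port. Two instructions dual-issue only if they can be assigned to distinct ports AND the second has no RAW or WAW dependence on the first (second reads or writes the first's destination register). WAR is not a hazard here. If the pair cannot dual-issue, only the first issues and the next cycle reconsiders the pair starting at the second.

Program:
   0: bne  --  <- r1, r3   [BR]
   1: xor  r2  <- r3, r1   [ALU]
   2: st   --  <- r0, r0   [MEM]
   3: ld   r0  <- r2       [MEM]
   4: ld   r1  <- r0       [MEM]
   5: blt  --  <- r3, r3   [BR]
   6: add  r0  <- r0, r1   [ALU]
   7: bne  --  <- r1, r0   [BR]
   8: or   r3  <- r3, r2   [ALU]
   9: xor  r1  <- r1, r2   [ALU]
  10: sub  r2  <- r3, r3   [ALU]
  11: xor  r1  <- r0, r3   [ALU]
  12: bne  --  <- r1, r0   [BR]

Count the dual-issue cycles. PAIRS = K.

t=0 i0&i1:bne.BR/xor.ALU ; dual
t=1 i2:st.MEM ; no-port MEM/MEM
t=2 i3:ld.MEM ; no-port MEM/MEM
t=3 i4:ld.MEM ; no-port MEM/BR
t=4 i5&i6:blt.BR/add.ALU ; dual
t=5 i7&i8:bne.BR/or.ALU ; dual
t=6 i9&i10:xor.ALU/sub.ALU ; dual
t=7 i11:xor.ALU ; RAW r1
t=8 i12:bne.BR ; tail

PAIRS = 4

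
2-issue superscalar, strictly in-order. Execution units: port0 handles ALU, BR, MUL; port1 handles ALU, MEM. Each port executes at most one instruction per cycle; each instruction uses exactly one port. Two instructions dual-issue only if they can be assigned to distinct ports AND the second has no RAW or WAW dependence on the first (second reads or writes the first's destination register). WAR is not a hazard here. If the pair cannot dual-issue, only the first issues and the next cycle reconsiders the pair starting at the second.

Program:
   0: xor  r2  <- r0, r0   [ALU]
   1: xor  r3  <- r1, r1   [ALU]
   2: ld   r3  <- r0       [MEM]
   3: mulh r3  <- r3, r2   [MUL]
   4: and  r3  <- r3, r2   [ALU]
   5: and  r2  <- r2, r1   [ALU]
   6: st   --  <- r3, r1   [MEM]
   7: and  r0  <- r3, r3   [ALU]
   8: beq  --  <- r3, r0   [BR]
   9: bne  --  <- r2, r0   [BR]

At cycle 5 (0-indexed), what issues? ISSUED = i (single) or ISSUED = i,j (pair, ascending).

t=0 i0+i1:xor;xor ; pair
t=1 i2:ld ; RAW+WAW r3
t=2 i3:mulh ; RAW+WAW r3
t=3 i4+i5:and;and ; pair
t=4 i6+i7:st;and ; pair
t=5 i8:beq ; no-port BR/BR
t=6 i9:bne ; tail

ISSUED = 8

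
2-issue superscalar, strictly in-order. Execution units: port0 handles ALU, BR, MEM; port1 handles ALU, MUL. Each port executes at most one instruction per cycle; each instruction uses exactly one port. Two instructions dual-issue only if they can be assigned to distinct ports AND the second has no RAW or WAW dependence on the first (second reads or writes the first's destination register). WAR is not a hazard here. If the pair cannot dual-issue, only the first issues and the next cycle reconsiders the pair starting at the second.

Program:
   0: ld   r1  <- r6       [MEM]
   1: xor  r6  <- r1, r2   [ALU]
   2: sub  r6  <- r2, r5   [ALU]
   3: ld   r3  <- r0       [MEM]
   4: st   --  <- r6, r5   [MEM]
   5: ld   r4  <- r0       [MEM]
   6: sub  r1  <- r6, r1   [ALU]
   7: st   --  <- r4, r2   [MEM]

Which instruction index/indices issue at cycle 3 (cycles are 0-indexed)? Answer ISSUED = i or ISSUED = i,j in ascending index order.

0. ld.MEM @i0  | RAW r1
1. xor.ALU @i1  | WAW r6
2. sub.ALU+ld.MEM @i2/i3  | dual
3. st.MEM @i4  | no-port MEM/MEM
4. ld.MEM+sub.ALU @i5/i6  | dual
5. st.MEM @i7  | tail

ISSUED = 4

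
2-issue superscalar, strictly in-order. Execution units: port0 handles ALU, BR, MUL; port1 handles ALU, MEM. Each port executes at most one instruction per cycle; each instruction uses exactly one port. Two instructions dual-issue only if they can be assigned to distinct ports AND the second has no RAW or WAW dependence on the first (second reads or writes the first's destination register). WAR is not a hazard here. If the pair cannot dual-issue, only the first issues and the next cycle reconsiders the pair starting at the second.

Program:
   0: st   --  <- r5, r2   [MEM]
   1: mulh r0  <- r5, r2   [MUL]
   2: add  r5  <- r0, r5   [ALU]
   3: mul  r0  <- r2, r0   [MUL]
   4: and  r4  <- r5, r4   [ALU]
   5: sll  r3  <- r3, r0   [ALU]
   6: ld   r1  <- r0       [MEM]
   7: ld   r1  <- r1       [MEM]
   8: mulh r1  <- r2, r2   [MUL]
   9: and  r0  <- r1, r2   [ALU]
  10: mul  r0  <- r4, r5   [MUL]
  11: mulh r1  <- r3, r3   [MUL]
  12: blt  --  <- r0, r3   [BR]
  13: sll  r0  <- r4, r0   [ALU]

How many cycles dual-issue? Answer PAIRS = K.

PAIRS = 4

t=0 i0&i1:st+mulh ; 2-wide
t=1 i2&i3:add+mul ; 2-wide
t=2 i4&i5:and+sll ; 2-wide
t=3 i6:ld ; no-port MEM/MEM
t=4 i7:ld ; WAW r1
t=5 i8:mulh ; RAW r1
t=6 i9:and ; WAW r0
t=7 i10:mul ; no-port MUL/MUL
t=8 i11:mulh ; no-port MUL/BR
t=9 i12&i13:blt+sll ; 2-wide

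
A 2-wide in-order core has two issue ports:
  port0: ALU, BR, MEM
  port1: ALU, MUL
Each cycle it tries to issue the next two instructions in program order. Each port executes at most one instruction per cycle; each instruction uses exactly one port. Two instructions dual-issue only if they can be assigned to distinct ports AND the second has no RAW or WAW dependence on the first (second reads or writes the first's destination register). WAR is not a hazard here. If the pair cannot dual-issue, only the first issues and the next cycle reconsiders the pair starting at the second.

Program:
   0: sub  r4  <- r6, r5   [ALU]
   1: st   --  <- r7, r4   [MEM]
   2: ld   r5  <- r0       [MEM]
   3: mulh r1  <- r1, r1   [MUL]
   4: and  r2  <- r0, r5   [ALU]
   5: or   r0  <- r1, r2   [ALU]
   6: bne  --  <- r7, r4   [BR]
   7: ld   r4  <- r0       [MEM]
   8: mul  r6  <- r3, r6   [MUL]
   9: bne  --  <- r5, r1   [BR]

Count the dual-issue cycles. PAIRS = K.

  cy0 -> i0 (sub) RAW r4
  cy1 -> i1 (st) no-port MEM/MEM
  cy2 -> i2&i3 (ld;mulh) 2-wide
  cy3 -> i4 (and) RAW r2
  cy4 -> i5&i6 (or;bne) 2-wide
  cy5 -> i7&i8 (ld;mul) 2-wide
  cy6 -> i9 (bne) tail

PAIRS = 3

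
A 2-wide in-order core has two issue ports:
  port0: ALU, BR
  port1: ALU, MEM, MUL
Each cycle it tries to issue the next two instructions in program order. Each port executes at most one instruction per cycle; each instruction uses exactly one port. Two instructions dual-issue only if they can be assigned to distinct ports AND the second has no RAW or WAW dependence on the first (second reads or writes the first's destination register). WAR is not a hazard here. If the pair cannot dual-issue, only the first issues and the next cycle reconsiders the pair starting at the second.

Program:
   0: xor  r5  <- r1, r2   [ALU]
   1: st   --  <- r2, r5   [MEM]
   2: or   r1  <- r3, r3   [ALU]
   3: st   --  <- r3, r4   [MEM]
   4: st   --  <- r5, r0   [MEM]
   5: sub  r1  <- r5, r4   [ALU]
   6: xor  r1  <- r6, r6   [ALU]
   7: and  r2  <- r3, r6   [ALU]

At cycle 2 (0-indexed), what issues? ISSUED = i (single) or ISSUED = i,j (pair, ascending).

#0 head=0: xor i0 RAW r5
#1 head=1: st or i1/i2 pair
#2 head=3: st i3 no-port MEM/MEM
#3 head=4: st sub i4/i5 pair
#4 head=6: xor and i6/i7 pair

ISSUED = 3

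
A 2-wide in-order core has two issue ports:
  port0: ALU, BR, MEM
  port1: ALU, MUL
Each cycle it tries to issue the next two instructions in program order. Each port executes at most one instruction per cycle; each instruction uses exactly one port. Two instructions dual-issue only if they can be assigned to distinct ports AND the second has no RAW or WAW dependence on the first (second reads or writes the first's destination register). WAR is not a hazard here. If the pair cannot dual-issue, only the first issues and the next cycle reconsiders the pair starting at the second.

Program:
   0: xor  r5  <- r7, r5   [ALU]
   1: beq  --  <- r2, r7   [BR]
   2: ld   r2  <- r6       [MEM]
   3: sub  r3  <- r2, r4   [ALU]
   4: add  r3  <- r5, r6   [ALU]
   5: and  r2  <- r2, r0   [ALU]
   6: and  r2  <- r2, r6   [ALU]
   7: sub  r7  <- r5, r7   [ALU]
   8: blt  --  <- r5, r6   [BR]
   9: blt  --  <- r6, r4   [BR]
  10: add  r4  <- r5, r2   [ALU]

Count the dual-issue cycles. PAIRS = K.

PAIRS = 4

#0 head=0: xor+beq i0/i1 2-wide
#1 head=2: ld i2 RAW r2
#2 head=3: sub i3 WAW r3
#3 head=4: add+and i4/i5 2-wide
#4 head=6: and+sub i6/i7 2-wide
#5 head=8: blt i8 no-port BR/BR
#6 head=9: blt+add i9/i10 2-wide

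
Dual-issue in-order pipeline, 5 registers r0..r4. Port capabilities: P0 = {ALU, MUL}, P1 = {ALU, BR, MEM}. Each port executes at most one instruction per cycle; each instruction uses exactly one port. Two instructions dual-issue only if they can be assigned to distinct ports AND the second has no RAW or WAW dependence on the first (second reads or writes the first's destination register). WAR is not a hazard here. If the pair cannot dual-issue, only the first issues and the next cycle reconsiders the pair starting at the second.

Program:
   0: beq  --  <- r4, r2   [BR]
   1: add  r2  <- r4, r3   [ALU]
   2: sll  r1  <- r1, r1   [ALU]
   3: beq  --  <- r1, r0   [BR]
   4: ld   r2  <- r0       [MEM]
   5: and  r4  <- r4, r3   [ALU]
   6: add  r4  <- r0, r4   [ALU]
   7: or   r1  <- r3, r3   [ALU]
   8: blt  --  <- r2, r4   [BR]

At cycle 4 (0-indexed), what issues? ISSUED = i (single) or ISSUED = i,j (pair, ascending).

0. beq.BR/add.ALU @i0,i1  | pair
1. sll.ALU @i2  | RAW r1
2. beq.BR @i3  | no-port BR/MEM
3. ld.MEM/and.ALU @i4,i5  | pair
4. add.ALU/or.ALU @i6,i7  | pair
5. blt.BR @i8  | tail

ISSUED = 6,7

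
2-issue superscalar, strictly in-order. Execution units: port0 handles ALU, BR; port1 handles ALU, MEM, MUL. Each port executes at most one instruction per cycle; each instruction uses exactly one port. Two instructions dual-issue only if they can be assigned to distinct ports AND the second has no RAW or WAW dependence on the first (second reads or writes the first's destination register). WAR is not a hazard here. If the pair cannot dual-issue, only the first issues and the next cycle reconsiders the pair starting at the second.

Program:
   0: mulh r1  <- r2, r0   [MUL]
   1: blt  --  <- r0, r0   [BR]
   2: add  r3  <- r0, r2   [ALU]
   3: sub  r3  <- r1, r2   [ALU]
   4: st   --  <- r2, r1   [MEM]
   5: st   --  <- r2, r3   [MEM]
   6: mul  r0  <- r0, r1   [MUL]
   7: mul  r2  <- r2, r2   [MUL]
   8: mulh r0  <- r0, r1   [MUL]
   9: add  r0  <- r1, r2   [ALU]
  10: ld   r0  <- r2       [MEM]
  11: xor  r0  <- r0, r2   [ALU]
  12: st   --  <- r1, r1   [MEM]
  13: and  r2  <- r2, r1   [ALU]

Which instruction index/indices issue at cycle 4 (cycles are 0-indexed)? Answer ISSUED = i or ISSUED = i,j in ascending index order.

ISSUED = 6

t=0 i0+i1:mulh.MUL+blt.BR ; dual
t=1 i2:add.ALU ; WAW r3
t=2 i3+i4:sub.ALU+st.MEM ; dual
t=3 i5:st.MEM ; no-port MEM/MUL
t=4 i6:mul.MUL ; no-port MUL/MUL
t=5 i7:mul.MUL ; no-port MUL/MUL
t=6 i8:mulh.MUL ; WAW r0
t=7 i9:add.ALU ; WAW r0
t=8 i10:ld.MEM ; RAW+WAW r0
t=9 i11+i12:xor.ALU+st.MEM ; dual
t=10 i13:and.ALU ; tail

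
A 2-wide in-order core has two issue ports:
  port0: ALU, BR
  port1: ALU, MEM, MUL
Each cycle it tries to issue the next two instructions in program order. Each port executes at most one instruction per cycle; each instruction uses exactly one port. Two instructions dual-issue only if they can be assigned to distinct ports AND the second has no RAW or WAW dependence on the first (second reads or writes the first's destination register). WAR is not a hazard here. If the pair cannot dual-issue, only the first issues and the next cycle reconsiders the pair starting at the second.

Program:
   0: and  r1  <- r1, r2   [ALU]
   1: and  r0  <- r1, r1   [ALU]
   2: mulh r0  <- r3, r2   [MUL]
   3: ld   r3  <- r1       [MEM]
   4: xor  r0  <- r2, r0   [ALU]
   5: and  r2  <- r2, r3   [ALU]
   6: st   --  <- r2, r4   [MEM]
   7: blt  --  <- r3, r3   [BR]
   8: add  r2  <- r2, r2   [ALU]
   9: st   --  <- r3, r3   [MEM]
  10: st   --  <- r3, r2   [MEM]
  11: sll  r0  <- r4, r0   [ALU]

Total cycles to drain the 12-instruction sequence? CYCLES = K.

0. and.ALU @i0  | RAW r1
1. and.ALU @i1  | WAW r0
2. mulh.MUL @i2  | no-port MUL/MEM
3. ld.MEM/xor.ALU @i3,i4  | 2-wide
4. and.ALU @i5  | RAW r2
5. st.MEM/blt.BR @i6,i7  | 2-wide
6. add.ALU/st.MEM @i8,i9  | 2-wide
7. st.MEM/sll.ALU @i10,i11  | 2-wide

CYCLES = 8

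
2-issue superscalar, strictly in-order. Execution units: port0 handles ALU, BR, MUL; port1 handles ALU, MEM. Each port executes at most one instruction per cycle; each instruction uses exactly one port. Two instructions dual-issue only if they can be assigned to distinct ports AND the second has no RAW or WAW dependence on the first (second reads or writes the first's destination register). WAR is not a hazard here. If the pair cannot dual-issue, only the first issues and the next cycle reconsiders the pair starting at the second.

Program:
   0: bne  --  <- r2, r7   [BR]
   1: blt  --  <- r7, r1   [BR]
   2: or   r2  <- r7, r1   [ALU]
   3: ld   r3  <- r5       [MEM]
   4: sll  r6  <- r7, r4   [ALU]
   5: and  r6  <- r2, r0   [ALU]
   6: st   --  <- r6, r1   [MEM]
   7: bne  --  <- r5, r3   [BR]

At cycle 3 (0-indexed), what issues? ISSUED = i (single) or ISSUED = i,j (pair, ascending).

#0 head=0: bne i0 no-port BR/BR
#1 head=1: blt;or i1/i2 2-wide
#2 head=3: ld;sll i3/i4 2-wide
#3 head=5: and i5 RAW r6
#4 head=6: st;bne i6/i7 2-wide

ISSUED = 5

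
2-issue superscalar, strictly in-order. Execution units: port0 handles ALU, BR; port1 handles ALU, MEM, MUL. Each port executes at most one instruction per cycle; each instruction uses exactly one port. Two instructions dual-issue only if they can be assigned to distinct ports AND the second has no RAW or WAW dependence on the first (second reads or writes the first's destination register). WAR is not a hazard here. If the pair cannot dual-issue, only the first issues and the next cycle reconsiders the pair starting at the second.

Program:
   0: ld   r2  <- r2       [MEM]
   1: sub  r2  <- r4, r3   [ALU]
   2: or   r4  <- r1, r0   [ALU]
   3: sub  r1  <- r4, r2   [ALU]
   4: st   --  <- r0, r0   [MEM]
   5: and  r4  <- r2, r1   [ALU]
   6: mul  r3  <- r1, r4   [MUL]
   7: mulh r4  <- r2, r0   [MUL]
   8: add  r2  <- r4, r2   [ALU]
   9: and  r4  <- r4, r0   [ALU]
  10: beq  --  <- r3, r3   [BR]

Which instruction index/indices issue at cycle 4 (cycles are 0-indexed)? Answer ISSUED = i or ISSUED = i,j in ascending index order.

ISSUED = 6

[0] i0  ld.MEM  -- WAW r2
[1] i1/i2  sub.ALU/or.ALU  -- dual
[2] i3/i4  sub.ALU/st.MEM  -- dual
[3] i5  and.ALU  -- RAW r4
[4] i6  mul.MUL  -- no-port MUL/MUL
[5] i7  mulh.MUL  -- RAW r4
[6] i8/i9  add.ALU/and.ALU  -- dual
[7] i10  beq.BR  -- tail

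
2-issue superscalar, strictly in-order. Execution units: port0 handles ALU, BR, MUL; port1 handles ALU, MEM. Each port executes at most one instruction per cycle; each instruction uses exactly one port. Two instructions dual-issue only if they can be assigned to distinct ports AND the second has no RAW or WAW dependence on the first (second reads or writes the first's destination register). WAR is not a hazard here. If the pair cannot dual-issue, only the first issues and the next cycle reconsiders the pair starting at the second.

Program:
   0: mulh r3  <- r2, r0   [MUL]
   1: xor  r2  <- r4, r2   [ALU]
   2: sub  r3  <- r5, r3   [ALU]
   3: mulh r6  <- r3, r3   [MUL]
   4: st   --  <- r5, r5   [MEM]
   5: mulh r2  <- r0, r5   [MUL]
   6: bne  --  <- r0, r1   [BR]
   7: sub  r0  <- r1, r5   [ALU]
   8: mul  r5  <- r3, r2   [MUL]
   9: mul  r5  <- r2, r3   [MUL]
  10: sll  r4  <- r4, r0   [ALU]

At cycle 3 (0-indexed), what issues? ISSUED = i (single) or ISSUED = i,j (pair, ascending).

#0 head=0: mulh.MUL xor.ALU i0,i1 2-wide
#1 head=2: sub.ALU i2 RAW r3
#2 head=3: mulh.MUL st.MEM i3,i4 2-wide
#3 head=5: mulh.MUL i5 no-port MUL/BR
#4 head=6: bne.BR sub.ALU i6,i7 2-wide
#5 head=8: mul.MUL i8 no-port MUL/MUL
#6 head=9: mul.MUL sll.ALU i9,i10 2-wide

ISSUED = 5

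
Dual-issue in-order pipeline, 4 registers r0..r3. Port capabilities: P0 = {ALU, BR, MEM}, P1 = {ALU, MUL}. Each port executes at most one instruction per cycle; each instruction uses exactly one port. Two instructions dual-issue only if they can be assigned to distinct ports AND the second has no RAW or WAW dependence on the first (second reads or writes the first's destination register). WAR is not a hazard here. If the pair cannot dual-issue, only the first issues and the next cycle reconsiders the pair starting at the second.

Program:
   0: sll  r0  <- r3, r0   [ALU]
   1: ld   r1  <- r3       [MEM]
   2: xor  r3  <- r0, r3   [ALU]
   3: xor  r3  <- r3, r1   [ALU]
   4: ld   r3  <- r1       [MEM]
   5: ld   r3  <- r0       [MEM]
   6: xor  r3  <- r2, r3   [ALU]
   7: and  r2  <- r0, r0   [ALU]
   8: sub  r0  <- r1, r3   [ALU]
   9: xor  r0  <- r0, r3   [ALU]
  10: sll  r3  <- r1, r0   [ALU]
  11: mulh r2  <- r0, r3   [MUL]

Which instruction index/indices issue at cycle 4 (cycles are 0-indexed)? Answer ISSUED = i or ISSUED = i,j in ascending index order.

#0 head=0: sll+ld i0,i1 pair
#1 head=2: xor i2 RAW+WAW r3
#2 head=3: xor i3 WAW r3
#3 head=4: ld i4 no-port MEM/MEM
#4 head=5: ld i5 RAW+WAW r3
#5 head=6: xor+and i6,i7 pair
#6 head=8: sub i8 RAW+WAW r0
#7 head=9: xor i9 RAW r0
#8 head=10: sll i10 RAW r3
#9 head=11: mulh i11 tail

ISSUED = 5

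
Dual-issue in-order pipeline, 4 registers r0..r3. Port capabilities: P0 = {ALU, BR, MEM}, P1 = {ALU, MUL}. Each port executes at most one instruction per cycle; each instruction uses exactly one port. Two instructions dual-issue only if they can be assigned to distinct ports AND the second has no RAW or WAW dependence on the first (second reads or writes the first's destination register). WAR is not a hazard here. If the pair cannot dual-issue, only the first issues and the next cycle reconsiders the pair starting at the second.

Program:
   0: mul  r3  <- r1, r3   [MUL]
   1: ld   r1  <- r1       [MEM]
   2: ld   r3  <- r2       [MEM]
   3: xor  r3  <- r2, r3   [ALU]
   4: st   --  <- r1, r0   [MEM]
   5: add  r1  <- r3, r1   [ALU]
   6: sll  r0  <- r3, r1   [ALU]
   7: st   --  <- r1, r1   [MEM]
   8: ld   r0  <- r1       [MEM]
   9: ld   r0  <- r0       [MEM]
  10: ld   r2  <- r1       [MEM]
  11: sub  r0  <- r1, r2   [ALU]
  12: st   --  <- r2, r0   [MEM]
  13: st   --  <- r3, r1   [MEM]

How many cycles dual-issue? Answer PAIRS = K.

PAIRS = 3

0. mul;ld @i0&i1  | pair
1. ld @i2  | RAW+WAW r3
2. xor;st @i3&i4  | pair
3. add @i5  | RAW r1
4. sll;st @i6&i7  | pair
5. ld @i8  | no-port MEM/MEM
6. ld @i9  | no-port MEM/MEM
7. ld @i10  | RAW r2
8. sub @i11  | RAW r0
9. st @i12  | no-port MEM/MEM
10. st @i13  | tail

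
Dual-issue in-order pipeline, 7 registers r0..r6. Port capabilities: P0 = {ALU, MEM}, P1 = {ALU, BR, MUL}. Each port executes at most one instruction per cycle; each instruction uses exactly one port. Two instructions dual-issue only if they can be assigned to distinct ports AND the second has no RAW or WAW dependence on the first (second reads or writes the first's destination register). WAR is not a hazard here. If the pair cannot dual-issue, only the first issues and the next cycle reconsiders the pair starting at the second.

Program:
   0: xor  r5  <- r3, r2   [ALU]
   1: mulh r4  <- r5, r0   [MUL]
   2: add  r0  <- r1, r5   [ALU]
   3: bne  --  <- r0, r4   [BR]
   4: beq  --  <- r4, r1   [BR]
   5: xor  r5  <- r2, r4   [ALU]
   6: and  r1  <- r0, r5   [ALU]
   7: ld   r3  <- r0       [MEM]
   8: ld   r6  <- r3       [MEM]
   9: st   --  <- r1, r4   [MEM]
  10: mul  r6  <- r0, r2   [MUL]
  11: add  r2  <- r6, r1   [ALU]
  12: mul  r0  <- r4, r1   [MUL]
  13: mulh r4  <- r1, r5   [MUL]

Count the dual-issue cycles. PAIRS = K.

[0] i0  xor  -- RAW r5
[1] i1+i2  mulh+add  -- dual
[2] i3  bne  -- no-port BR/BR
[3] i4+i5  beq+xor  -- dual
[4] i6+i7  and+ld  -- dual
[5] i8  ld  -- no-port MEM/MEM
[6] i9+i10  st+mul  -- dual
[7] i11+i12  add+mul  -- dual
[8] i13  mulh  -- tail

PAIRS = 5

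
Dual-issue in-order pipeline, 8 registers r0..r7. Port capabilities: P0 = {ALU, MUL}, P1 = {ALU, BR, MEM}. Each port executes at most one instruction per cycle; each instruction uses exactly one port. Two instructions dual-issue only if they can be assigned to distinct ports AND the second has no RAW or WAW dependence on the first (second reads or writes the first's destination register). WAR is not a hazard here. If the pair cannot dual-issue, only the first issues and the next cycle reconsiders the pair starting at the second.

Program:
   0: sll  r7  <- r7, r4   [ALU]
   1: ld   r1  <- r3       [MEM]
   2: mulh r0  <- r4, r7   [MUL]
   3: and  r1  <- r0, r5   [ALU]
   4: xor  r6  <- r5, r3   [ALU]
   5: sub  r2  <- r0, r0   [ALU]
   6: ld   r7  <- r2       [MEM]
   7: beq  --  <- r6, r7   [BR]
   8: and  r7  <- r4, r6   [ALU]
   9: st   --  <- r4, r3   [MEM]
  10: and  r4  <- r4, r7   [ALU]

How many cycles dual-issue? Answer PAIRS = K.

PAIRS = 4

  cy0 -> i0+i1 (sll/ld) pair
  cy1 -> i2 (mulh) RAW r0
  cy2 -> i3+i4 (and/xor) pair
  cy3 -> i5 (sub) RAW r2
  cy4 -> i6 (ld) no-port MEM/BR
  cy5 -> i7+i8 (beq/and) pair
  cy6 -> i9+i10 (st/and) pair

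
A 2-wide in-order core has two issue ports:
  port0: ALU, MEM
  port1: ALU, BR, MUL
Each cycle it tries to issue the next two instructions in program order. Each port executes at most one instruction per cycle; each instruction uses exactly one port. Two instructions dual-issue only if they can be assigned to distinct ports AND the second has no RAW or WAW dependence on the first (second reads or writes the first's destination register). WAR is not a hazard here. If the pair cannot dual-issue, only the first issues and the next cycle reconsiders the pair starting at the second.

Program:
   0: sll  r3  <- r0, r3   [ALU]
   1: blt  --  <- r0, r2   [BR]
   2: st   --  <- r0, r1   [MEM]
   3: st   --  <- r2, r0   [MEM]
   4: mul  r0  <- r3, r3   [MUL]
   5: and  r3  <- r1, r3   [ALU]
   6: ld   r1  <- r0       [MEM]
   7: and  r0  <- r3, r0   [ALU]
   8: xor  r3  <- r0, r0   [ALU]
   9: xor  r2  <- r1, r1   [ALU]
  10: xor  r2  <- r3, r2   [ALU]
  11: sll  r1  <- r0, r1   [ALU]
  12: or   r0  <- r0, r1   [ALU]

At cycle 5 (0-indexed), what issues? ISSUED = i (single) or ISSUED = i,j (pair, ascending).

0. sll.ALU+blt.BR @i0/i1  | pair
1. st.MEM @i2  | no-port MEM/MEM
2. st.MEM+mul.MUL @i3/i4  | pair
3. and.ALU+ld.MEM @i5/i6  | pair
4. and.ALU @i7  | RAW r0
5. xor.ALU+xor.ALU @i8/i9  | pair
6. xor.ALU+sll.ALU @i10/i11  | pair
7. or.ALU @i12  | tail

ISSUED = 8,9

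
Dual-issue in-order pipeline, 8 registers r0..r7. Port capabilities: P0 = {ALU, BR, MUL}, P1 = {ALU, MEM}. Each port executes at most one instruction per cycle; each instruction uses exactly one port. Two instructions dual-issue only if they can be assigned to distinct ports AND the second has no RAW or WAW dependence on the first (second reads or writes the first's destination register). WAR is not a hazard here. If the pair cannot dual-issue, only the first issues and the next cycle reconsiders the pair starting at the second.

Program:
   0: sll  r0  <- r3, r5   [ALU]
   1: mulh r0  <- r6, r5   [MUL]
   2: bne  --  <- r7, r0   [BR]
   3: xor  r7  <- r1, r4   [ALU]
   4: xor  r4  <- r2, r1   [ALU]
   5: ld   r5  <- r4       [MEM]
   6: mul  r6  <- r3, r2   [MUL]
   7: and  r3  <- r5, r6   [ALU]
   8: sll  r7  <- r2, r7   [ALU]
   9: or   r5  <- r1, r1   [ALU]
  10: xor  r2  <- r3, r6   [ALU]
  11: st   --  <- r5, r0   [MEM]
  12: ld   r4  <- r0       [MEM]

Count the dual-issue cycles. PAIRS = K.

PAIRS = 4

[0] i0  sll.ALU  -- WAW r0
[1] i1  mulh.MUL  -- no-port MUL/BR
[2] i2,i3  bne.BR xor.ALU  -- dual
[3] i4  xor.ALU  -- RAW r4
[4] i5,i6  ld.MEM mul.MUL  -- dual
[5] i7,i8  and.ALU sll.ALU  -- dual
[6] i9,i10  or.ALU xor.ALU  -- dual
[7] i11  st.MEM  -- no-port MEM/MEM
[8] i12  ld.MEM  -- tail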